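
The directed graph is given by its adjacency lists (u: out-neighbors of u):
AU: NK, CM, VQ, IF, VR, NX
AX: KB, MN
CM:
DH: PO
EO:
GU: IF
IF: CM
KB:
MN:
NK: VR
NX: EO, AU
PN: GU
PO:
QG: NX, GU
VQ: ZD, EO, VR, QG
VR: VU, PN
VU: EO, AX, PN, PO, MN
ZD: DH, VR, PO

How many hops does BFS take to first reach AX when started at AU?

3

Level 0: AU
Level 1: CM, IF, NK, NX, VQ, VR
Level 2: EO, PN, QG, VU, ZD
Level 3: AX, DH, GU, MN, PO
Level 4: KB
AX first appears at level 3.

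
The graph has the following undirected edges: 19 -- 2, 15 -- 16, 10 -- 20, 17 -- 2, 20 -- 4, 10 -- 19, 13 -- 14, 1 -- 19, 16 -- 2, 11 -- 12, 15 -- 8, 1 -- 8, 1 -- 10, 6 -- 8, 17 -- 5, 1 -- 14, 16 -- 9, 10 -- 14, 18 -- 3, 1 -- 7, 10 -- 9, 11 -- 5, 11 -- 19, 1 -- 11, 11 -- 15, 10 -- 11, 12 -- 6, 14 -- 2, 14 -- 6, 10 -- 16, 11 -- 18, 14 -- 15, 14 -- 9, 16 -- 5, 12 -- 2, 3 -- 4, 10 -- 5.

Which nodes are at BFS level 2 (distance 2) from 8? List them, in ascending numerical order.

Level 0: 8
Level 1: 1, 6, 15
Level 2: 7, 10, 11, 12, 14, 16, 19
Level 3: 2, 5, 9, 13, 18, 20
Level 4: 3, 4, 17

7, 10, 11, 12, 14, 16, 19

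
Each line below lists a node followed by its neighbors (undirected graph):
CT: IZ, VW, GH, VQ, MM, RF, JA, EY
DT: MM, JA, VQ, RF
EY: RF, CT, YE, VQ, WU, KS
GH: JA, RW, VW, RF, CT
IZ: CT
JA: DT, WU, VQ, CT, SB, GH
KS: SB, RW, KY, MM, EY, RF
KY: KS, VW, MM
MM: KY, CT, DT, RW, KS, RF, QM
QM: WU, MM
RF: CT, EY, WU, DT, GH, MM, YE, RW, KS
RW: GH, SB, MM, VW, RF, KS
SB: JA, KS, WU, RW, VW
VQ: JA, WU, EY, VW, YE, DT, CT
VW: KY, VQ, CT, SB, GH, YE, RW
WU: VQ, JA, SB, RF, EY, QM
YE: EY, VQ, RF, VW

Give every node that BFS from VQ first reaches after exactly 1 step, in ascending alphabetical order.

Level 0: VQ
Level 1: CT, DT, EY, JA, VW, WU, YE
Level 2: GH, IZ, KS, KY, MM, QM, RF, RW, SB

CT, DT, EY, JA, VW, WU, YE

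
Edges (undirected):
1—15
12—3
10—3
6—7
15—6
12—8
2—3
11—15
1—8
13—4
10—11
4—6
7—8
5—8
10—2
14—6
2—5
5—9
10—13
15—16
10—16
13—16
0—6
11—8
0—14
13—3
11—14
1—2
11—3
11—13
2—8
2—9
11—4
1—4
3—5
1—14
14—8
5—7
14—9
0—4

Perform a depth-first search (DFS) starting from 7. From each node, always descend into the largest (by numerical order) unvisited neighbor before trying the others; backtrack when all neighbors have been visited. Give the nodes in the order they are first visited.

Visit 7
7 → 8
8 → 14
14 → 11
11 → 15
15 → 16
16 → 13
13 → 10
10 → 3
3 → 12
3 → 5
5 → 9
9 → 2
2 → 1
1 → 4
4 → 6
6 → 0

7, 8, 14, 11, 15, 16, 13, 10, 3, 12, 5, 9, 2, 1, 4, 6, 0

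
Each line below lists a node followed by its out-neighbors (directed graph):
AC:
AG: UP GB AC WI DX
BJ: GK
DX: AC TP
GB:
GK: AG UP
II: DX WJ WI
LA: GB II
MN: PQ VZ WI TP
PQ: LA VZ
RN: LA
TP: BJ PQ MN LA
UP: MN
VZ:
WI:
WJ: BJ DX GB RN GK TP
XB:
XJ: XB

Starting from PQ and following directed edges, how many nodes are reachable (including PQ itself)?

16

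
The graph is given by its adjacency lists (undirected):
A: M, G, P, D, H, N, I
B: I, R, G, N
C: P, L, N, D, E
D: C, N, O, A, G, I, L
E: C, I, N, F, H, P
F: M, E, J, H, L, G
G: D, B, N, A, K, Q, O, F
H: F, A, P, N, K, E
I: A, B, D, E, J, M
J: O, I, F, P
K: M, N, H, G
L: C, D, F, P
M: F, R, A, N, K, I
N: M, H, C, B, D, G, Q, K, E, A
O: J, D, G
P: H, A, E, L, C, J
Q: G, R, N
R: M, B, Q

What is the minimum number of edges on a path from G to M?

Level 0: G
Level 1: A, B, D, F, K, N, O, Q
Level 2: C, E, H, I, J, L, M, P, R
M first appears at level 2.

2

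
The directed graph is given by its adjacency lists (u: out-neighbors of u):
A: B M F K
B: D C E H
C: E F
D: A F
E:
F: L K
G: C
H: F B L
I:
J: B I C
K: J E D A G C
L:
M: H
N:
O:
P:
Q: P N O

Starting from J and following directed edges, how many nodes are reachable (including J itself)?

13

BFS from J visits: J, B, I, C, D, E, H, F, A, L, K, M, G
Reachable nodes: 13 of 17 total.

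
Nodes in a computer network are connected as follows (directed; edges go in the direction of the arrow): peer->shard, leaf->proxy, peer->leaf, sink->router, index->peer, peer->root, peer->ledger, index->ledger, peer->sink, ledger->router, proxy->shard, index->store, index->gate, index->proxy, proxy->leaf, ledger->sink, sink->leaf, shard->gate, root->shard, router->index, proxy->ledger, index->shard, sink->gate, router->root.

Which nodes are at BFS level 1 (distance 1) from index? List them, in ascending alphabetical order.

gate, ledger, peer, proxy, shard, store

Level 0: index
Level 1: gate, ledger, peer, proxy, shard, store
Level 2: leaf, root, router, sink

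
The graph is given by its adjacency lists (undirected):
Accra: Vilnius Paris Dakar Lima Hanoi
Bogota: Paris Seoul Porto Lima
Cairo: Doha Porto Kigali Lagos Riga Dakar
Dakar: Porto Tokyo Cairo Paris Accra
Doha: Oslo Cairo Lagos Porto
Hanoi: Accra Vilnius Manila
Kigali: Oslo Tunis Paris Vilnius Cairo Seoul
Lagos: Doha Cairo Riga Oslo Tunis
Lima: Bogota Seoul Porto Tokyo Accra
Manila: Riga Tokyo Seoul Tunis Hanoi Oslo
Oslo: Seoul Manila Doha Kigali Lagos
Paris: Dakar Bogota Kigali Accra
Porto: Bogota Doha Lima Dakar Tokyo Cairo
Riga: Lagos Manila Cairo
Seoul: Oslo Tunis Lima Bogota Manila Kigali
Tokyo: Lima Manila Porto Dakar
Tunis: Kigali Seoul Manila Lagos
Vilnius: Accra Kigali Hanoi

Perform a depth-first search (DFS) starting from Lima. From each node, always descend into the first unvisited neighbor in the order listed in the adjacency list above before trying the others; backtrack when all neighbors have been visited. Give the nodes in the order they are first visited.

Lima Bogota Paris Dakar Porto Doha Oslo Seoul Tunis Kigali Vilnius Accra Hanoi Manila Riga Lagos Cairo Tokyo

Visit Lima
Lima → Bogota
Bogota → Paris
Paris → Dakar
Dakar → Porto
Porto → Doha
Doha → Oslo
Oslo → Seoul
Seoul → Tunis
Tunis → Kigali
Kigali → Vilnius
Vilnius → Accra
Accra → Hanoi
Hanoi → Manila
Manila → Riga
Riga → Lagos
Lagos → Cairo
Manila → Tokyo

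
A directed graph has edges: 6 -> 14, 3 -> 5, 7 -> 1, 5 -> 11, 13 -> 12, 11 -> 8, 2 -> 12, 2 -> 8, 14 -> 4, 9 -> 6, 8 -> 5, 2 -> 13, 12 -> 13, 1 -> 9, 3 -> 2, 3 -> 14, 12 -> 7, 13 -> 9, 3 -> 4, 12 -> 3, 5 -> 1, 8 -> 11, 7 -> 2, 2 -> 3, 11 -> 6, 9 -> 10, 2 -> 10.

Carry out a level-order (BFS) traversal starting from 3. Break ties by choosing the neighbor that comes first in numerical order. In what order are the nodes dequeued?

3 -> 2 -> 4 -> 5 -> 14 -> 8 -> 10 -> 12 -> 13 -> 1 -> 11 -> 7 -> 9 -> 6

Visit 3; enqueue 2, 4, 5, 14 → queue [2, 4, 5, 14]
Visit 2; enqueue 8, 10, 12, 13 → queue [4, 5, 14, 8, 10, 12, 13]
Visit 4 → queue [5, 14, 8, 10, 12, 13]
Visit 5; enqueue 1, 11 → queue [14, 8, 10, 12, 13, 1, 11]
Visit 14 → queue [8, 10, 12, 13, 1, 11]
Visit 8 → queue [10, 12, 13, 1, 11]
Visit 10 → queue [12, 13, 1, 11]
Visit 12; enqueue 7 → queue [13, 1, 11, 7]
Visit 13; enqueue 9 → queue [1, 11, 7, 9]
Visit 1 → queue [11, 7, 9]
Visit 11; enqueue 6 → queue [7, 9, 6]
Visit 7 → queue [9, 6]
Visit 9 → queue [6]
Visit 6 → queue []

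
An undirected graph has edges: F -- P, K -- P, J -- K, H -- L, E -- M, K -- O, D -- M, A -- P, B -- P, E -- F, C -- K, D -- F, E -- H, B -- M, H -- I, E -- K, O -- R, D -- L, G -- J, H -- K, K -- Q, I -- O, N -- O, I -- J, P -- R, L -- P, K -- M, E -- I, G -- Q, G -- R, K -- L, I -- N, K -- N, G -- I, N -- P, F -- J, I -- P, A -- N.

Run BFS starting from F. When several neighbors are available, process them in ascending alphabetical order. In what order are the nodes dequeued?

F → D → E → J → P → L → M → H → I → K → G → A → B → N → R → O → C → Q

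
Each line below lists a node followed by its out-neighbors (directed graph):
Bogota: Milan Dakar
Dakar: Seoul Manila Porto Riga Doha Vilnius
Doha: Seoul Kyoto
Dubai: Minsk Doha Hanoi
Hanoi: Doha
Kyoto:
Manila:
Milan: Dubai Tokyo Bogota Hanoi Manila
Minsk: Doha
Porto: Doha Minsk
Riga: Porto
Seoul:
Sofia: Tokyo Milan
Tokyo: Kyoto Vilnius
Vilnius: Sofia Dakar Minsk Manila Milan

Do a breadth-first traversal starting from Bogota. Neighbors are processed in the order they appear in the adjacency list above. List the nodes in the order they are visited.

Bogota Milan Dakar Dubai Tokyo Hanoi Manila Seoul Porto Riga Doha Vilnius Minsk Kyoto Sofia

Visit Bogota; enqueue Milan, Dakar → queue [Milan, Dakar]
Visit Milan; enqueue Dubai, Tokyo, Hanoi, Manila → queue [Dakar, Dubai, Tokyo, Hanoi, Manila]
Visit Dakar; enqueue Seoul, Porto, Riga, Doha, Vilnius → queue [Dubai, Tokyo, Hanoi, Manila, Seoul, Porto, Riga, Doha, Vilnius]
Visit Dubai; enqueue Minsk → queue [Tokyo, Hanoi, Manila, Seoul, Porto, Riga, Doha, Vilnius, Minsk]
Visit Tokyo; enqueue Kyoto → queue [Hanoi, Manila, Seoul, Porto, Riga, Doha, Vilnius, Minsk, Kyoto]
Visit Hanoi → queue [Manila, Seoul, Porto, Riga, Doha, Vilnius, Minsk, Kyoto]
Visit Manila → queue [Seoul, Porto, Riga, Doha, Vilnius, Minsk, Kyoto]
Visit Seoul → queue [Porto, Riga, Doha, Vilnius, Minsk, Kyoto]
Visit Porto → queue [Riga, Doha, Vilnius, Minsk, Kyoto]
Visit Riga → queue [Doha, Vilnius, Minsk, Kyoto]
Visit Doha → queue [Vilnius, Minsk, Kyoto]
Visit Vilnius; enqueue Sofia → queue [Minsk, Kyoto, Sofia]
Visit Minsk → queue [Kyoto, Sofia]
Visit Kyoto → queue [Sofia]
Visit Sofia → queue []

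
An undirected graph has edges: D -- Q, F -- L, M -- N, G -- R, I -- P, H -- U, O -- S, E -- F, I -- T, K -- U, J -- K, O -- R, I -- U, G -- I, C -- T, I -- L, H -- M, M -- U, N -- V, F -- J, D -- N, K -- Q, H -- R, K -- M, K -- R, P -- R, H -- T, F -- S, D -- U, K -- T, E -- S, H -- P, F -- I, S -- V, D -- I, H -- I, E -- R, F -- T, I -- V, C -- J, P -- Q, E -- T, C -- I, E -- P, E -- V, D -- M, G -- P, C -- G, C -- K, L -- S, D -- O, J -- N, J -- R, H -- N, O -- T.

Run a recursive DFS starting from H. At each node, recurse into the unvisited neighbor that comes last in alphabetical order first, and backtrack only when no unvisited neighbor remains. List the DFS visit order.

H, U, M, N, V, S, O, T, K, R, P, Q, D, I, L, F, J, C, G, E

Visit H
H → U
U → M
M → N
N → V
V → S
S → O
O → T
T → K
K → R
R → P
P → Q
Q → D
D → I
I → L
L → F
F → J
J → C
C → G
F → E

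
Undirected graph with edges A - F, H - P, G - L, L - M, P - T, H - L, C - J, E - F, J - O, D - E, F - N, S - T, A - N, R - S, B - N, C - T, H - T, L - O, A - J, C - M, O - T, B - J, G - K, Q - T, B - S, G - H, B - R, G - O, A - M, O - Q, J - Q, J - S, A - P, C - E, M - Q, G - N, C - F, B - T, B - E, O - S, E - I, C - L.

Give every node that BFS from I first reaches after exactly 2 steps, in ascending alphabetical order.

B, C, D, F

Level 0: I
Level 1: E
Level 2: B, C, D, F
Level 3: A, J, L, M, N, R, S, T
Level 4: G, H, O, P, Q
Level 5: K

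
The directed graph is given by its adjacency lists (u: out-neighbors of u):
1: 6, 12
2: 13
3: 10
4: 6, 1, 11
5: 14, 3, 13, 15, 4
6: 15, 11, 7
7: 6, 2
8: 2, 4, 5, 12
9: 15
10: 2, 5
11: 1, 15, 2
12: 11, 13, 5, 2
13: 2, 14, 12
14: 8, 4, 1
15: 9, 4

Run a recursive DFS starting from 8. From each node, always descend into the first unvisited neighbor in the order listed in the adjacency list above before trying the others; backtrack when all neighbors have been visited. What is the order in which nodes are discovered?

Visit 8
8 → 2
2 → 13
13 → 14
14 → 4
4 → 6
6 → 15
15 → 9
6 → 11
11 → 1
1 → 12
12 → 5
5 → 3
3 → 10
6 → 7

8 -> 2 -> 13 -> 14 -> 4 -> 6 -> 15 -> 9 -> 11 -> 1 -> 12 -> 5 -> 3 -> 10 -> 7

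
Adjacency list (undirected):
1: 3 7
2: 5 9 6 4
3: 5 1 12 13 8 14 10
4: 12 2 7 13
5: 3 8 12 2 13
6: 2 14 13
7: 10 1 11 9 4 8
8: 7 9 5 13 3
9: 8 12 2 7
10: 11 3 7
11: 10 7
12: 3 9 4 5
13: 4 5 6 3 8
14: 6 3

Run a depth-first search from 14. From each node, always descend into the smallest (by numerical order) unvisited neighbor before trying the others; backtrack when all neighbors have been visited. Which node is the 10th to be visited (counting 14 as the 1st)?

Visit 14
14 → 3
3 → 1
1 → 7
7 → 4
4 → 2
2 → 5
5 → 8
8 → 9
9 → 12
8 → 13
13 → 6
7 → 10
10 → 11

Visit order: 14, 3, 1, 7, 4, 2, 5, 8, 9, 12, 13, 6, 10, 11

12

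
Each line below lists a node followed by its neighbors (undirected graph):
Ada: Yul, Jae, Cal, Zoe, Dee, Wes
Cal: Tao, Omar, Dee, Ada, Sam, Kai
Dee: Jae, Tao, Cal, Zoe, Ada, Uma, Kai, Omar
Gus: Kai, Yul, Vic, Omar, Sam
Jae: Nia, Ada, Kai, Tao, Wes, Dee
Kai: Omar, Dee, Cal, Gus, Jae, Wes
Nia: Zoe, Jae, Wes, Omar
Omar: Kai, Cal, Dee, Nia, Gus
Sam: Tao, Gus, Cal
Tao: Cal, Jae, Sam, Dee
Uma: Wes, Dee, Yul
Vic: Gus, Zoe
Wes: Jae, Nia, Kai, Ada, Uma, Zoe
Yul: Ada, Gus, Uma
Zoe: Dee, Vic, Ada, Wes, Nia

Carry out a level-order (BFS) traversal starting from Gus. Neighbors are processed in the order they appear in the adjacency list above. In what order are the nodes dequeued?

Visit Gus; enqueue Kai, Yul, Vic, Omar, Sam → queue [Kai, Yul, Vic, Omar, Sam]
Visit Kai; enqueue Dee, Cal, Jae, Wes → queue [Yul, Vic, Omar, Sam, Dee, Cal, Jae, Wes]
Visit Yul; enqueue Ada, Uma → queue [Vic, Omar, Sam, Dee, Cal, Jae, Wes, Ada, Uma]
Visit Vic; enqueue Zoe → queue [Omar, Sam, Dee, Cal, Jae, Wes, Ada, Uma, Zoe]
Visit Omar; enqueue Nia → queue [Sam, Dee, Cal, Jae, Wes, Ada, Uma, Zoe, Nia]
Visit Sam; enqueue Tao → queue [Dee, Cal, Jae, Wes, Ada, Uma, Zoe, Nia, Tao]
Visit Dee → queue [Cal, Jae, Wes, Ada, Uma, Zoe, Nia, Tao]
Visit Cal → queue [Jae, Wes, Ada, Uma, Zoe, Nia, Tao]
Visit Jae → queue [Wes, Ada, Uma, Zoe, Nia, Tao]
Visit Wes → queue [Ada, Uma, Zoe, Nia, Tao]
Visit Ada → queue [Uma, Zoe, Nia, Tao]
Visit Uma → queue [Zoe, Nia, Tao]
Visit Zoe → queue [Nia, Tao]
Visit Nia → queue [Tao]
Visit Tao → queue []

Gus, Kai, Yul, Vic, Omar, Sam, Dee, Cal, Jae, Wes, Ada, Uma, Zoe, Nia, Tao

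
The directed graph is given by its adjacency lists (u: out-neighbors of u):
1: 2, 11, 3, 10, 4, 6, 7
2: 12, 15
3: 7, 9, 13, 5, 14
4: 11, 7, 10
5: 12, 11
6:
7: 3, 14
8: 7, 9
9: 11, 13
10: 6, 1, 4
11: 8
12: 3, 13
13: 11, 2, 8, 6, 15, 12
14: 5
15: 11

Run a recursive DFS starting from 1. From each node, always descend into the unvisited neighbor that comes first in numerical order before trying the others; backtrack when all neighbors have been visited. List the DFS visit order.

1, 2, 12, 3, 5, 11, 8, 7, 14, 9, 13, 6, 15, 4, 10

Visit 1
1 → 2
2 → 12
12 → 3
3 → 5
5 → 11
11 → 8
8 → 7
7 → 14
8 → 9
9 → 13
13 → 6
13 → 15
1 → 4
4 → 10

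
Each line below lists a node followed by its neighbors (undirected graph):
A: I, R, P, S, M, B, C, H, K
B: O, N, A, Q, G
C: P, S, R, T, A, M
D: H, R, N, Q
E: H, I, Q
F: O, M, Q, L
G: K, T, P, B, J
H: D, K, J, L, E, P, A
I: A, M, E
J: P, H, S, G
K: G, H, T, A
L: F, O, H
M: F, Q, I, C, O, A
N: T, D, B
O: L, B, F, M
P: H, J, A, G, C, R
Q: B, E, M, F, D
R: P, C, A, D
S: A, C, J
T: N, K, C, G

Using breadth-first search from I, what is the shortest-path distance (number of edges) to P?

2

Level 0: I
Level 1: A, E, M
Level 2: B, C, F, H, K, O, P, Q, R, S
Level 3: D, G, J, L, N, T
P first appears at level 2.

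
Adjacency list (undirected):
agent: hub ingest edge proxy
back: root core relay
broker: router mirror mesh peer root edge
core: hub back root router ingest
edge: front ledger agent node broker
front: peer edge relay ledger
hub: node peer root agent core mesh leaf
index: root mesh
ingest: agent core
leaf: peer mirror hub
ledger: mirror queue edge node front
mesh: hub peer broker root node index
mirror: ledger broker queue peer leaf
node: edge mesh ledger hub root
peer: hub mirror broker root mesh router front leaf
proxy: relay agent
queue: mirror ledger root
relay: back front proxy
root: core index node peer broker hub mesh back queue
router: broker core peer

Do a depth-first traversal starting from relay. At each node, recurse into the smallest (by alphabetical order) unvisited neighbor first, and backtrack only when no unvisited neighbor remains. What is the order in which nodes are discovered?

relay, back, core, hub, agent, edge, broker, mesh, index, root, node, ledger, front, peer, leaf, mirror, queue, router, ingest, proxy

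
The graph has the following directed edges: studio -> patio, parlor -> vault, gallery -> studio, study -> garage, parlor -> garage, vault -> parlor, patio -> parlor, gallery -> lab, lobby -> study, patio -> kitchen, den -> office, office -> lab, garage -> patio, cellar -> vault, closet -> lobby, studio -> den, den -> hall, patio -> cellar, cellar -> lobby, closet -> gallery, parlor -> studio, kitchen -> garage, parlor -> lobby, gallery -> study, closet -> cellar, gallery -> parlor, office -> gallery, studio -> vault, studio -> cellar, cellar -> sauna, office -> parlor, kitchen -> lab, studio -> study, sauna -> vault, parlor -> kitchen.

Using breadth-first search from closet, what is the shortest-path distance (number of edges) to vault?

Level 0: closet
Level 1: cellar, gallery, lobby
Level 2: lab, parlor, sauna, studio, study, vault
Level 3: den, garage, kitchen, patio
Level 4: hall, office
vault first appears at level 2.

2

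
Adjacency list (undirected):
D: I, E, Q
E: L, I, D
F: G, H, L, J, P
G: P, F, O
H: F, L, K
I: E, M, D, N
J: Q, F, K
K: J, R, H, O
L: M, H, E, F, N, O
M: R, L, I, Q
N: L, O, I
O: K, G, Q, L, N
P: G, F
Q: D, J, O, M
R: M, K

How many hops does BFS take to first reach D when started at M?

2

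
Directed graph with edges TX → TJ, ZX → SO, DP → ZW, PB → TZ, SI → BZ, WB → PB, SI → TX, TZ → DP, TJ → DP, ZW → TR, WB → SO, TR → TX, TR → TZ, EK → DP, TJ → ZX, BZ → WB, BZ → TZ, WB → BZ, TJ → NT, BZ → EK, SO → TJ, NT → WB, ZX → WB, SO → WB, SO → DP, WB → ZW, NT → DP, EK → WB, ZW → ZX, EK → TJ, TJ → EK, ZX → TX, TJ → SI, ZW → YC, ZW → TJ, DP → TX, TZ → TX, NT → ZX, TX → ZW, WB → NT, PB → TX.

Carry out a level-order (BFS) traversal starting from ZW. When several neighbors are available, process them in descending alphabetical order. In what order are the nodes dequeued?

Visit ZW; enqueue ZX, YC, TR, TJ → queue [ZX, YC, TR, TJ]
Visit ZX; enqueue WB, TX, SO → queue [YC, TR, TJ, WB, TX, SO]
Visit YC → queue [TR, TJ, WB, TX, SO]
Visit TR; enqueue TZ → queue [TJ, WB, TX, SO, TZ]
Visit TJ; enqueue SI, NT, EK, DP → queue [WB, TX, SO, TZ, SI, NT, EK, DP]
Visit WB; enqueue PB, BZ → queue [TX, SO, TZ, SI, NT, EK, DP, PB, BZ]
Visit TX → queue [SO, TZ, SI, NT, EK, DP, PB, BZ]
Visit SO → queue [TZ, SI, NT, EK, DP, PB, BZ]
Visit TZ → queue [SI, NT, EK, DP, PB, BZ]
Visit SI → queue [NT, EK, DP, PB, BZ]
Visit NT → queue [EK, DP, PB, BZ]
Visit EK → queue [DP, PB, BZ]
Visit DP → queue [PB, BZ]
Visit PB → queue [BZ]
Visit BZ → queue []

ZW ZX YC TR TJ WB TX SO TZ SI NT EK DP PB BZ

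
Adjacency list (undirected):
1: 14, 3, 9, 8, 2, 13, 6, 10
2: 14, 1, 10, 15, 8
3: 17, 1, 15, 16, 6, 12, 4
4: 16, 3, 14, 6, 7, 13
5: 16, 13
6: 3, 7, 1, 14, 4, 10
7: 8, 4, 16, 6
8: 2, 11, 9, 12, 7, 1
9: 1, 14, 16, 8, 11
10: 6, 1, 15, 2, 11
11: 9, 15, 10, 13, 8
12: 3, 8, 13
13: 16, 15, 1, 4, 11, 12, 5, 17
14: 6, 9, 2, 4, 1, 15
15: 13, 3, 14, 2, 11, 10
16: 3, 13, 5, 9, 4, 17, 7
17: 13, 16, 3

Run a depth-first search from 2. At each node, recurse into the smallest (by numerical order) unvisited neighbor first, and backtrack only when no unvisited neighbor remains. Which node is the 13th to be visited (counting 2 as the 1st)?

5

Visit 2
2 → 1
1 → 3
3 → 4
4 → 6
6 → 7
7 → 8
8 → 9
9 → 11
11 → 10
10 → 15
15 → 13
13 → 5
5 → 16
16 → 17
13 → 12
15 → 14

Visit order: 2, 1, 3, 4, 6, 7, 8, 9, 11, 10, 15, 13, 5, 16, 17, 12, 14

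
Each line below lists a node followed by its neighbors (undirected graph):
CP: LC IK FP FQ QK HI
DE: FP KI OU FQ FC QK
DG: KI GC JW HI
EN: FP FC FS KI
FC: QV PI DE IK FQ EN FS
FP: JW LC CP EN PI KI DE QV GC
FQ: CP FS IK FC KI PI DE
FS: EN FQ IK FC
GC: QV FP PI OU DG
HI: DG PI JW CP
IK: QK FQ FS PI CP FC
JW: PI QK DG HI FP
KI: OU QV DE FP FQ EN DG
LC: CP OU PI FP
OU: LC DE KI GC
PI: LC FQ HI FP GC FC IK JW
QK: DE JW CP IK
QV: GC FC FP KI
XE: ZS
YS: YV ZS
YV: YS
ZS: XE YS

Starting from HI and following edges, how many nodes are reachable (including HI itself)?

BFS from HI visits: HI, CP, DG, JW, PI, FP, FQ, IK, LC, QK, GC, KI, FC, DE, EN, QV, FS, OU
Reachable nodes: 18 of 22 total.

18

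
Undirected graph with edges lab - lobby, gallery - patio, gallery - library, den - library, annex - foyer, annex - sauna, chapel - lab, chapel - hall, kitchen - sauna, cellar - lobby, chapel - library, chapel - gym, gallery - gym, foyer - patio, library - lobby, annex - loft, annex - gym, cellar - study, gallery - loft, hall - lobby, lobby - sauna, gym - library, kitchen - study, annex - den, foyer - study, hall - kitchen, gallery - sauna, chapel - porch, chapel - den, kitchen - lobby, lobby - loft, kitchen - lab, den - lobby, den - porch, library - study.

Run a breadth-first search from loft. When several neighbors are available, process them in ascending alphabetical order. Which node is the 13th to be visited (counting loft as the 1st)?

Visit loft; enqueue annex, gallery, lobby → queue [annex, gallery, lobby]
Visit annex; enqueue den, foyer, gym, sauna → queue [gallery, lobby, den, foyer, gym, sauna]
Visit gallery; enqueue library, patio → queue [lobby, den, foyer, gym, sauna, library, patio]
Visit lobby; enqueue cellar, hall, kitchen, lab → queue [den, foyer, gym, sauna, library, patio, cellar, hall, kitchen, lab]
Visit den; enqueue chapel, porch → queue [foyer, gym, sauna, library, patio, cellar, hall, kitchen, lab, chapel, porch]
Visit foyer; enqueue study → queue [gym, sauna, library, patio, cellar, hall, kitchen, lab, chapel, porch, study]
Visit gym → queue [sauna, library, patio, cellar, hall, kitchen, lab, chapel, porch, study]
Visit sauna → queue [library, patio, cellar, hall, kitchen, lab, chapel, porch, study]
Visit library → queue [patio, cellar, hall, kitchen, lab, chapel, porch, study]
Visit patio → queue [cellar, hall, kitchen, lab, chapel, porch, study]
Visit cellar → queue [hall, kitchen, lab, chapel, porch, study]
Visit hall → queue [kitchen, lab, chapel, porch, study]
Visit kitchen → queue [lab, chapel, porch, study]
Visit lab → queue [chapel, porch, study]
Visit chapel → queue [porch, study]
Visit porch → queue [study]
Visit study → queue []

Visit order: loft, annex, gallery, lobby, den, foyer, gym, sauna, library, patio, cellar, hall, kitchen, lab, chapel, porch, study

kitchen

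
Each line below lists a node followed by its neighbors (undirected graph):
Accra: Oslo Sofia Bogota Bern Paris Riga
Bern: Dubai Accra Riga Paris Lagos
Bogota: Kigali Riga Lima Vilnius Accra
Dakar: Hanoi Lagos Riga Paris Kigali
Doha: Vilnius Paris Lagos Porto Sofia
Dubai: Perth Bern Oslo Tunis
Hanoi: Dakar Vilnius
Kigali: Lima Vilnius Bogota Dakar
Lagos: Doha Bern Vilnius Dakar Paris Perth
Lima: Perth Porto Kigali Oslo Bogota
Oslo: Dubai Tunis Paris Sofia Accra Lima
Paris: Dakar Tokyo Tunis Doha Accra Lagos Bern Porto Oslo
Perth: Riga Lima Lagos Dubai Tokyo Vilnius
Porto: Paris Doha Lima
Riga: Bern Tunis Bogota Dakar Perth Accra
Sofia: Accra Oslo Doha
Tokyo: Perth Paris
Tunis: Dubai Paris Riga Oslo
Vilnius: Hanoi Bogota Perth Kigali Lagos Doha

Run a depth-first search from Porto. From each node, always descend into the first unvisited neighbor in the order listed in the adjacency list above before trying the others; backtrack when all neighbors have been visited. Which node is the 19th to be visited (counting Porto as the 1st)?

Tokyo

Visit Porto
Porto → Paris
Paris → Dakar
Dakar → Hanoi
Hanoi → Vilnius
Vilnius → Bogota
Bogota → Kigali
Kigali → Lima
Lima → Perth
Perth → Riga
Riga → Bern
Bern → Dubai
Dubai → Oslo
Oslo → Tunis
Oslo → Sofia
Sofia → Accra
Sofia → Doha
Doha → Lagos
Perth → Tokyo

Visit order: Porto, Paris, Dakar, Hanoi, Vilnius, Bogota, Kigali, Lima, Perth, Riga, Bern, Dubai, Oslo, Tunis, Sofia, Accra, Doha, Lagos, Tokyo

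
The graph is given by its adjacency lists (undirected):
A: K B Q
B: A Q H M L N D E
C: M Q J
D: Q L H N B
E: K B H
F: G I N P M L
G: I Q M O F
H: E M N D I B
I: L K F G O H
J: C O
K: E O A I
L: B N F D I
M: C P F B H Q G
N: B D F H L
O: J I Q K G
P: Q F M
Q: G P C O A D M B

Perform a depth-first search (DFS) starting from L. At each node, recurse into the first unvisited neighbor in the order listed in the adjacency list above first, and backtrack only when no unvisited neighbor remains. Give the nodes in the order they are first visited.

Visit L
L → B
B → A
A → K
K → E
E → H
H → M
M → C
C → Q
Q → G
G → I
I → F
F → N
N → D
F → P
I → O
O → J

L B A K E H M C Q G I F N D P O J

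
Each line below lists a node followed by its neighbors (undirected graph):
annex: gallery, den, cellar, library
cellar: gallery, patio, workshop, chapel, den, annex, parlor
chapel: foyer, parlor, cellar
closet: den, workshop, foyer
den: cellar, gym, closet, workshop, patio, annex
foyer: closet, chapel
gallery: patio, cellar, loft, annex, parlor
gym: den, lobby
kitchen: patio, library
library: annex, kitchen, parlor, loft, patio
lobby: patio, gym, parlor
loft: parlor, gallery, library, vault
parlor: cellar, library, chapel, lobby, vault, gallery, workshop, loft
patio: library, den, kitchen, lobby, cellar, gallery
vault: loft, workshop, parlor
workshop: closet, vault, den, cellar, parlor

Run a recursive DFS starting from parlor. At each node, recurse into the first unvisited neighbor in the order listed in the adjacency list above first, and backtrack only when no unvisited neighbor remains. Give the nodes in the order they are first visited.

parlor cellar gallery patio library annex den gym lobby closet workshop vault loft foyer chapel kitchen

Visit parlor
parlor → cellar
cellar → gallery
gallery → patio
patio → library
library → annex
annex → den
den → gym
gym → lobby
den → closet
closet → workshop
workshop → vault
vault → loft
closet → foyer
foyer → chapel
library → kitchen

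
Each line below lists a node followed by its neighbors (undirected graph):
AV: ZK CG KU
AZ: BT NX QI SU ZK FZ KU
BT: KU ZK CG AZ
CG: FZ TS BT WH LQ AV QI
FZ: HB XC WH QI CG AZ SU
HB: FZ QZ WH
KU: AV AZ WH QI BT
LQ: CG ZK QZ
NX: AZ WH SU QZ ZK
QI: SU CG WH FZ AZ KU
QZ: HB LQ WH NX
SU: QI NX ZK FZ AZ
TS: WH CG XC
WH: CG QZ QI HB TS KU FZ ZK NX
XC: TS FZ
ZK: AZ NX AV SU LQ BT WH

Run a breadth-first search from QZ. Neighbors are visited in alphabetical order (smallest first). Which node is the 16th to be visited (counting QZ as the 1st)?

BT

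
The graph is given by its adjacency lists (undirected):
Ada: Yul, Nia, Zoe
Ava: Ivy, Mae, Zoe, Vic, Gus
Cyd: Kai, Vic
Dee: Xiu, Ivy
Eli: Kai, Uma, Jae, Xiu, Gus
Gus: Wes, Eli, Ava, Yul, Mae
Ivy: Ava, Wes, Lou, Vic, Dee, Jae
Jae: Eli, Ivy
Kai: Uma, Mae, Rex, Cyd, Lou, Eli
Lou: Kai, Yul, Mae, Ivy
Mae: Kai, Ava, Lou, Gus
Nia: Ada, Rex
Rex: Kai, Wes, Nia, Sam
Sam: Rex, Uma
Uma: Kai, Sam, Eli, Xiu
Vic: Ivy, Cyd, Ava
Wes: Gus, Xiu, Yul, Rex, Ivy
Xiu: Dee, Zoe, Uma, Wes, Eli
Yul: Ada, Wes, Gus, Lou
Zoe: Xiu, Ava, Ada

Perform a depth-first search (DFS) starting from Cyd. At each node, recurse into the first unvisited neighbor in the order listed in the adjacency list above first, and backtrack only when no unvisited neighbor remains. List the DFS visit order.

Visit Cyd
Cyd → Kai
Kai → Uma
Uma → Sam
Sam → Rex
Rex → Wes
Wes → Gus
Gus → Eli
Eli → Jae
Jae → Ivy
Ivy → Ava
Ava → Mae
Mae → Lou
Lou → Yul
Yul → Ada
Ada → Nia
Ada → Zoe
Zoe → Xiu
Xiu → Dee
Ava → Vic

Cyd Kai Uma Sam Rex Wes Gus Eli Jae Ivy Ava Mae Lou Yul Ada Nia Zoe Xiu Dee Vic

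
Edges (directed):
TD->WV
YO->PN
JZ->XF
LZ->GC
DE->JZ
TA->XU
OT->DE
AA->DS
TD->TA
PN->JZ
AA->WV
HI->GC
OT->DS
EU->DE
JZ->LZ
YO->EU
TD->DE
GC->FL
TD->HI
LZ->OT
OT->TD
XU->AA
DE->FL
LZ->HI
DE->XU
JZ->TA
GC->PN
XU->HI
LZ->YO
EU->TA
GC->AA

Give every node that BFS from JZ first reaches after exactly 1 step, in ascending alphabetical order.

Level 0: JZ
Level 1: LZ, TA, XF
Level 2: GC, HI, OT, XU, YO
Level 3: AA, DE, DS, EU, FL, PN, TD
Level 4: WV

LZ, TA, XF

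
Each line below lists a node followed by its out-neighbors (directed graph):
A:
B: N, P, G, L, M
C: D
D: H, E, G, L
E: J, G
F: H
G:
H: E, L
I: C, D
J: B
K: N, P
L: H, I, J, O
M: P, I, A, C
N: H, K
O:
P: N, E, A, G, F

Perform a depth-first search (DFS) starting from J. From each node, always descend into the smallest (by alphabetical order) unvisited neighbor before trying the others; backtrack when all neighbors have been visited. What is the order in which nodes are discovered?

J → B → G → L → H → E → I → C → D → O → M → A → P → F → N → K

Visit J
J → B
B → G
B → L
L → H
H → E
L → I
I → C
C → D
L → O
B → M
M → A
M → P
P → F
P → N
N → K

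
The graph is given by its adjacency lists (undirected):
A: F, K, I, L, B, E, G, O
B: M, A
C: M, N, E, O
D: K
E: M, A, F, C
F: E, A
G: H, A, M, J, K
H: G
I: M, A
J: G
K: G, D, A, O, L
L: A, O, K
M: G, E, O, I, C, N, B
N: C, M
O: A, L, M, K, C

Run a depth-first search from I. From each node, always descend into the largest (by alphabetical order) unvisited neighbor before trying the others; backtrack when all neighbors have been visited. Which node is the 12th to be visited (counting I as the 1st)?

C

Visit I
I → M
M → O
O → L
L → K
K → G
G → J
G → H
G → A
A → F
F → E
E → C
C → N
A → B
K → D

Visit order: I, M, O, L, K, G, J, H, A, F, E, C, N, B, D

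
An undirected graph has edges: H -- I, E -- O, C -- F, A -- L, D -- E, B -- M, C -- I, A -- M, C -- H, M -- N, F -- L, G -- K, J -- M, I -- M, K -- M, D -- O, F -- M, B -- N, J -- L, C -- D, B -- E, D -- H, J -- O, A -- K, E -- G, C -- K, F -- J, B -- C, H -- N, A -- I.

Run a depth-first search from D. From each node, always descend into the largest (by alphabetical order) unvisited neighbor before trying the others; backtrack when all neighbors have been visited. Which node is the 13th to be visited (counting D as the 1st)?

A

Visit D
D → O
O → J
J → M
M → N
N → H
H → I
I → C
C → K
K → G
G → E
E → B
K → A
A → L
L → F

Visit order: D, O, J, M, N, H, I, C, K, G, E, B, A, L, F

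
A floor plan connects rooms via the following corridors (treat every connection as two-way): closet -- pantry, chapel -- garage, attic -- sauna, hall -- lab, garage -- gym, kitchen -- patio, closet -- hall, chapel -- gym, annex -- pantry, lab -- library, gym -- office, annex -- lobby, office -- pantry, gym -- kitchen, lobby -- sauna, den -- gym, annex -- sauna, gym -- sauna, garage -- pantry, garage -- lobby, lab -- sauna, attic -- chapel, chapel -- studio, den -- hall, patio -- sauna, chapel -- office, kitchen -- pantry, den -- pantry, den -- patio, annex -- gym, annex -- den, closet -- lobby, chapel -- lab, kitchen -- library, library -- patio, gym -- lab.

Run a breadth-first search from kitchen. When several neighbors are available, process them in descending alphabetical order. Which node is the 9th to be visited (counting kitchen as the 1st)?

Visit kitchen; enqueue patio, pantry, library, gym → queue [patio, pantry, library, gym]
Visit patio; enqueue sauna, den → queue [pantry, library, gym, sauna, den]
Visit pantry; enqueue office, garage, closet, annex → queue [library, gym, sauna, den, office, garage, closet, annex]
Visit library; enqueue lab → queue [gym, sauna, den, office, garage, closet, annex, lab]
Visit gym; enqueue chapel → queue [sauna, den, office, garage, closet, annex, lab, chapel]
Visit sauna; enqueue lobby, attic → queue [den, office, garage, closet, annex, lab, chapel, lobby, attic]
Visit den; enqueue hall → queue [office, garage, closet, annex, lab, chapel, lobby, attic, hall]
Visit office → queue [garage, closet, annex, lab, chapel, lobby, attic, hall]
Visit garage → queue [closet, annex, lab, chapel, lobby, attic, hall]
Visit closet → queue [annex, lab, chapel, lobby, attic, hall]
Visit annex → queue [lab, chapel, lobby, attic, hall]
Visit lab → queue [chapel, lobby, attic, hall]
Visit chapel; enqueue studio → queue [lobby, attic, hall, studio]
Visit lobby → queue [attic, hall, studio]
Visit attic → queue [hall, studio]
Visit hall → queue [studio]
Visit studio → queue []

Visit order: kitchen, patio, pantry, library, gym, sauna, den, office, garage, closet, annex, lab, chapel, lobby, attic, hall, studio

garage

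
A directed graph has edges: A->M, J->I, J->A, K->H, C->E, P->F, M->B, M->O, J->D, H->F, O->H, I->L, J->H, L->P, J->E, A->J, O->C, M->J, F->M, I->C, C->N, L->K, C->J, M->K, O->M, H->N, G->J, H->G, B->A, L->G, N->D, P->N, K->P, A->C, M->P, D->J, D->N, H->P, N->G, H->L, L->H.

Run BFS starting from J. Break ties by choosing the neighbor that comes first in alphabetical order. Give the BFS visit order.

J -> A -> D -> E -> H -> I -> C -> M -> N -> F -> G -> L -> P -> B -> K -> O

Visit J; enqueue A, D, E, H, I → queue [A, D, E, H, I]
Visit A; enqueue C, M → queue [D, E, H, I, C, M]
Visit D; enqueue N → queue [E, H, I, C, M, N]
Visit E → queue [H, I, C, M, N]
Visit H; enqueue F, G, L, P → queue [I, C, M, N, F, G, L, P]
Visit I → queue [C, M, N, F, G, L, P]
Visit C → queue [M, N, F, G, L, P]
Visit M; enqueue B, K, O → queue [N, F, G, L, P, B, K, O]
Visit N → queue [F, G, L, P, B, K, O]
Visit F → queue [G, L, P, B, K, O]
Visit G → queue [L, P, B, K, O]
Visit L → queue [P, B, K, O]
Visit P → queue [B, K, O]
Visit B → queue [K, O]
Visit K → queue [O]
Visit O → queue []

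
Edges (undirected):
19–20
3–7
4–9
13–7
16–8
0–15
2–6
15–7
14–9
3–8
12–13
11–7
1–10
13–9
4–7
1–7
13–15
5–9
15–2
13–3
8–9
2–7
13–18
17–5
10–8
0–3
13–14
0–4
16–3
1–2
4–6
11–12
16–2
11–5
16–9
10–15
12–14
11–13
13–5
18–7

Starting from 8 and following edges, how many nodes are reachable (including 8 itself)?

19

BFS from 8 visits: 8, 3, 9, 10, 16, 0, 7, 13, 4, 5, 14, 1, 15, 2, 11, 18, 12, 6, 17
Reachable nodes: 19 of 21 total.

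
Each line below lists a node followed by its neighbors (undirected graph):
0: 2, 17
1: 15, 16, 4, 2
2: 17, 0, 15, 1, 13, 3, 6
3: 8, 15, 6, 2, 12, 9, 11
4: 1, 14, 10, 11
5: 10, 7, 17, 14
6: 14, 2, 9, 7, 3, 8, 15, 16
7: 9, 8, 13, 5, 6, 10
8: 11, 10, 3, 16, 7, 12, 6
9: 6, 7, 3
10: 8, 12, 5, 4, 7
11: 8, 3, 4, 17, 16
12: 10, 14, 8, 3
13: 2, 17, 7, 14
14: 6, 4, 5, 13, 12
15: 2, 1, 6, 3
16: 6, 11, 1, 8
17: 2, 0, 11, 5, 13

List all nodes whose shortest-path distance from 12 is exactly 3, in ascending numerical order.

0, 1, 17

Level 0: 12
Level 1: 3, 8, 10, 14
Level 2: 2, 4, 5, 6, 7, 9, 11, 13, 15, 16
Level 3: 0, 1, 17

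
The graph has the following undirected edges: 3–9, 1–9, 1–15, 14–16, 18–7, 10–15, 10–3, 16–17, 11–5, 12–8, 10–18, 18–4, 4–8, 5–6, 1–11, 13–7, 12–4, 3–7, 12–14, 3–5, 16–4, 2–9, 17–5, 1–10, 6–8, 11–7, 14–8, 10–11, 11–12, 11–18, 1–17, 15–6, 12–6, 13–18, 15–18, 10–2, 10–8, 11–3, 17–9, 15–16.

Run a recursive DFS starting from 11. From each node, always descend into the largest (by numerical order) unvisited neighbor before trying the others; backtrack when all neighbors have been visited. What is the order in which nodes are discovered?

11 -> 18 -> 15 -> 16 -> 17 -> 9 -> 3 -> 10 -> 8 -> 14 -> 12 -> 6 -> 5 -> 4 -> 2 -> 1 -> 7 -> 13

Visit 11
11 → 18
18 → 15
15 → 16
16 → 17
17 → 9
9 → 3
3 → 10
10 → 8
8 → 14
14 → 12
12 → 6
6 → 5
12 → 4
10 → 2
10 → 1
3 → 7
7 → 13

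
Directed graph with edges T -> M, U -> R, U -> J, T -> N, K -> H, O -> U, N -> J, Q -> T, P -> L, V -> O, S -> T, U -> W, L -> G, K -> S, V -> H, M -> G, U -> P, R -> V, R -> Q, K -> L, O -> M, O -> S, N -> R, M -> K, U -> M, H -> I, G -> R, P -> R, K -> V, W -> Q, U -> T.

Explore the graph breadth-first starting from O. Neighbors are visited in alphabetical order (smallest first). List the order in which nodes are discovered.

O → M → S → U → G → K → T → J → P → R → W → H → L → V → N → Q → I

Visit O; enqueue M, S, U → queue [M, S, U]
Visit M; enqueue G, K → queue [S, U, G, K]
Visit S; enqueue T → queue [U, G, K, T]
Visit U; enqueue J, P, R, W → queue [G, K, T, J, P, R, W]
Visit G → queue [K, T, J, P, R, W]
Visit K; enqueue H, L, V → queue [T, J, P, R, W, H, L, V]
Visit T; enqueue N → queue [J, P, R, W, H, L, V, N]
Visit J → queue [P, R, W, H, L, V, N]
Visit P → queue [R, W, H, L, V, N]
Visit R; enqueue Q → queue [W, H, L, V, N, Q]
Visit W → queue [H, L, V, N, Q]
Visit H; enqueue I → queue [L, V, N, Q, I]
Visit L → queue [V, N, Q, I]
Visit V → queue [N, Q, I]
Visit N → queue [Q, I]
Visit Q → queue [I]
Visit I → queue []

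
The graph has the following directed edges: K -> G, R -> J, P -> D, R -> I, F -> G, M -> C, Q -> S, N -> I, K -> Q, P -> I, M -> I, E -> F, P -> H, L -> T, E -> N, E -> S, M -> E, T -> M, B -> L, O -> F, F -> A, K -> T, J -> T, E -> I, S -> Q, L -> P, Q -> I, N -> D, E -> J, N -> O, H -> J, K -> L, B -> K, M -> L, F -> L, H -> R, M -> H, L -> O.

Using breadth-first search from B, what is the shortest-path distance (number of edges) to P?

Level 0: B
Level 1: K, L
Level 2: G, O, P, Q, T
Level 3: D, F, H, I, M, S
Level 4: A, C, E, J, R
Level 5: N
P first appears at level 2.

2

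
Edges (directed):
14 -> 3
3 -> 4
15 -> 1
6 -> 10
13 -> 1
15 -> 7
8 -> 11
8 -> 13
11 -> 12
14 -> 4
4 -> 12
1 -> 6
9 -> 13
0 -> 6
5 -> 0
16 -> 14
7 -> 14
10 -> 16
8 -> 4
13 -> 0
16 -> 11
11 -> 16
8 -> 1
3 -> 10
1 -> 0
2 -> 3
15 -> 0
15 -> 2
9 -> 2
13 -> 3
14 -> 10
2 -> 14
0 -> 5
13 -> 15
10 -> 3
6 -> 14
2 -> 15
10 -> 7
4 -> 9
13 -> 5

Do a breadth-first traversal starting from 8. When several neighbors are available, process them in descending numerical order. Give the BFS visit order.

Visit 8; enqueue 13, 11, 4, 1 → queue [13, 11, 4, 1]
Visit 13; enqueue 15, 5, 3, 0 → queue [11, 4, 1, 15, 5, 3, 0]
Visit 11; enqueue 16, 12 → queue [4, 1, 15, 5, 3, 0, 16, 12]
Visit 4; enqueue 9 → queue [1, 15, 5, 3, 0, 16, 12, 9]
Visit 1; enqueue 6 → queue [15, 5, 3, 0, 16, 12, 9, 6]
Visit 15; enqueue 7, 2 → queue [5, 3, 0, 16, 12, 9, 6, 7, 2]
Visit 5 → queue [3, 0, 16, 12, 9, 6, 7, 2]
Visit 3; enqueue 10 → queue [0, 16, 12, 9, 6, 7, 2, 10]
Visit 0 → queue [16, 12, 9, 6, 7, 2, 10]
Visit 16; enqueue 14 → queue [12, 9, 6, 7, 2, 10, 14]
Visit 12 → queue [9, 6, 7, 2, 10, 14]
Visit 9 → queue [6, 7, 2, 10, 14]
Visit 6 → queue [7, 2, 10, 14]
Visit 7 → queue [2, 10, 14]
Visit 2 → queue [10, 14]
Visit 10 → queue [14]
Visit 14 → queue []

8 → 13 → 11 → 4 → 1 → 15 → 5 → 3 → 0 → 16 → 12 → 9 → 6 → 7 → 2 → 10 → 14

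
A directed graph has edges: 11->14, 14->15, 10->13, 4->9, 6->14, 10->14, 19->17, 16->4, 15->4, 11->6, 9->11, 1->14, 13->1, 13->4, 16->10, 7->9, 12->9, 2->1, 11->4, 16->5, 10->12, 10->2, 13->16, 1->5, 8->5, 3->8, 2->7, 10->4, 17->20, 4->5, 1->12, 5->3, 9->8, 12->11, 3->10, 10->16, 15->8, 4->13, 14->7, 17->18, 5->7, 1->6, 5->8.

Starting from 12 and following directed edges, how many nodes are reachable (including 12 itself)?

16

BFS from 12 visits: 12, 11, 9, 14, 6, 4, 8, 15, 7, 13, 5, 16, 1, 3, 10, 2
Reachable nodes: 16 of 20 total.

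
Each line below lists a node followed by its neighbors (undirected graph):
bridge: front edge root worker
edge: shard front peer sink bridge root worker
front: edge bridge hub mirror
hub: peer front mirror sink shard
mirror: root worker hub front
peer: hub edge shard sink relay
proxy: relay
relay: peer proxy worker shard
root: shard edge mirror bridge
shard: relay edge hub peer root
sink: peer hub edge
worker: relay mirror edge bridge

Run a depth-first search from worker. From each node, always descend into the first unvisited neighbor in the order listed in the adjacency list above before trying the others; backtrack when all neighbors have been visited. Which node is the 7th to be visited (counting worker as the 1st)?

shard

Visit worker
worker → relay
relay → peer
peer → hub
hub → front
front → edge
edge → shard
shard → root
root → mirror
root → bridge
edge → sink
relay → proxy

Visit order: worker, relay, peer, hub, front, edge, shard, root, mirror, bridge, sink, proxy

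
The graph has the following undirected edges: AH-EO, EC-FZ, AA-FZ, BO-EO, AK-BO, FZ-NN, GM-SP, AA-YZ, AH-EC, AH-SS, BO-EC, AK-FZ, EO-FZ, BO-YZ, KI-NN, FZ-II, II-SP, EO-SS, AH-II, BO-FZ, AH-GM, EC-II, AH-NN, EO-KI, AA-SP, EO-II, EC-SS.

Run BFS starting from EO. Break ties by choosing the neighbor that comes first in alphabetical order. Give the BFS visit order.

EO -> AH -> BO -> FZ -> II -> KI -> SS -> EC -> GM -> NN -> AK -> YZ -> AA -> SP

Visit EO; enqueue AH, BO, FZ, II, KI, SS → queue [AH, BO, FZ, II, KI, SS]
Visit AH; enqueue EC, GM, NN → queue [BO, FZ, II, KI, SS, EC, GM, NN]
Visit BO; enqueue AK, YZ → queue [FZ, II, KI, SS, EC, GM, NN, AK, YZ]
Visit FZ; enqueue AA → queue [II, KI, SS, EC, GM, NN, AK, YZ, AA]
Visit II; enqueue SP → queue [KI, SS, EC, GM, NN, AK, YZ, AA, SP]
Visit KI → queue [SS, EC, GM, NN, AK, YZ, AA, SP]
Visit SS → queue [EC, GM, NN, AK, YZ, AA, SP]
Visit EC → queue [GM, NN, AK, YZ, AA, SP]
Visit GM → queue [NN, AK, YZ, AA, SP]
Visit NN → queue [AK, YZ, AA, SP]
Visit AK → queue [YZ, AA, SP]
Visit YZ → queue [AA, SP]
Visit AA → queue [SP]
Visit SP → queue []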